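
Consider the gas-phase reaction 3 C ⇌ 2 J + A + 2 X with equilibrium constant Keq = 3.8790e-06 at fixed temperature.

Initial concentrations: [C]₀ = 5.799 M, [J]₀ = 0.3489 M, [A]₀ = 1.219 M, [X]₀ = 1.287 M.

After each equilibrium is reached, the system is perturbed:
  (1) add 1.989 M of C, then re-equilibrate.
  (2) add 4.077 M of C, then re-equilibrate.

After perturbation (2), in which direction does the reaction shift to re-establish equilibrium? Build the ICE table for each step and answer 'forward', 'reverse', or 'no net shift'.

Direction: forward

Q₀ = 0.00126 vs Keq = 3.8790e-06 ⇒ Q>K, reverse
Step 1:
                    C           J           A           X
  I             5.799      0.3489       1.219       1.287
  C            0.4768     -0.3179     -0.1589     -0.3179
  E             6.276     0.03103        1.06      0.9691
  solve Keq expr → x = -0.1589; check Q = 3.8790e-06
Then add 1.989 M of C.
Step 2:
                    C           J           A           X
  I             8.265     0.03103        1.06      0.9691
  C          -0.02222     0.01481    0.007407     0.01481
  E             8.243     0.04585       1.067      0.9839
  solve Keq expr → x = 0.007407; check Q = 3.8790e-06
Then add 4.077 M of C.
Step 3:
                    C           J           A           X
  I             12.32     0.04585       1.067      0.9839
  C          -0.05099     0.03399       0.017     0.03399
  E             12.27     0.07984       1.084       1.018
  solve Keq expr → x = 0.017; check Q = 3.8790e-06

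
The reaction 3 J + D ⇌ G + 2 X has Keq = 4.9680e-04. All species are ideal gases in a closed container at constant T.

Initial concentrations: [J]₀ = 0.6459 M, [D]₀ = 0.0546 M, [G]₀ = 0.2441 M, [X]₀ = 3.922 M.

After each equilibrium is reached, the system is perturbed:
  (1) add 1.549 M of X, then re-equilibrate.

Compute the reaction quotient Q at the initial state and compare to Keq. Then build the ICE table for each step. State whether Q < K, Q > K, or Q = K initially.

Q₀ = 255.2; Q > K (proceeds reverse)

Q₀ = 255.2 vs Keq = 4.9680e-04 ⇒ Q>K, reverse
Step 1:
                  J         D         G         X
  init       0.6459    0.0546    0.2441     3.922
  Δ          0.7322    0.2441   -0.2441   -0.4881
  eq          1.378    0.2987 3.2934e-05     3.434
  solve Keq expr → x = -0.2441; check Q = 4.9680e-04
Then add 1.549 M of X.
Step 2:
                  J         D         G         X
  init        1.378    0.2987 3.2934e-05     4.983
  Δ       5.1872e-05 1.7291e-05 -1.7291e-05 -3.4581e-05
  eq          1.378    0.2987 1.5644e-05     4.983
  solve Keq expr → x = -1.7291e-05; check Q = 4.9680e-04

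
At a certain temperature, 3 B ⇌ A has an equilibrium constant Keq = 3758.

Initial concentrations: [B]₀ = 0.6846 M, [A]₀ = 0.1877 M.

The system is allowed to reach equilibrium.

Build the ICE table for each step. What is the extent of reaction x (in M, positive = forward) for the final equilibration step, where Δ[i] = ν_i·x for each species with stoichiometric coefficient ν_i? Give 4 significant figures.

x = 0.2124 M

Q₀ = 0.585 vs Keq = 3758 ⇒ Q<K, forward
Step 1:
                   B          A
  init        0.6846     0.1877
  Δ          -0.6372     0.2124
  eq          0.0474     0.4001
  solve Keq expr → x = 0.2124; check Q = 3758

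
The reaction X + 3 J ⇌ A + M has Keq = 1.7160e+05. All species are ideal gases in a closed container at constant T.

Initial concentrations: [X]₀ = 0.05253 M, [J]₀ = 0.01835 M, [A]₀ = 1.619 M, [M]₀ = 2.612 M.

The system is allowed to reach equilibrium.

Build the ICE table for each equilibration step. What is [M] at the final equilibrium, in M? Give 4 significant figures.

Q₀ = 1.3029e+07 vs Keq = 1.7160e+05 ⇒ Q>K, reverse
Step 1:
                  X         J         A         M
  Initial   0.05253   0.01835     1.619     2.612
  Change     0.0173   0.05191   -0.0173   -0.0173
  Equil     0.06983   0.07026     1.602     2.595
  solve Keq expr → x = -0.0173; check Q = 1.7160e+05

[M]_eq = 2.595 M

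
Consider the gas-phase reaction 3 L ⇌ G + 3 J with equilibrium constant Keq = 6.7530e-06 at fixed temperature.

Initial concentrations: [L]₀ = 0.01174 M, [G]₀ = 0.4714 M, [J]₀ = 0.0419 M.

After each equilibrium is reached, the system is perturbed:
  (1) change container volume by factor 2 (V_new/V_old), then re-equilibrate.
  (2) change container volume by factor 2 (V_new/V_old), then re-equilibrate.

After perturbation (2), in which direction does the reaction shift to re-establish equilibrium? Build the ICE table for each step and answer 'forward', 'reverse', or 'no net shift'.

Direction: forward

Q₀ = 21.43 vs Keq = 6.7530e-06 ⇒ Q>K, reverse
Step 1:
                    L           G           J
  Initial     0.01174      0.4714      0.0419
  Change      0.04062    -0.01354    -0.04062
  Equil       0.05236      0.4579    0.001284
  solve Keq expr → x = -0.01354; check Q = 6.7530e-06
Then change container volume by factor 2 (V_new/V_old).
Step 2:
                    L           G           J
  Initial     0.02618      0.2289  6.4198e-04
  Change  -1.6180e-04  5.3934e-05  1.6180e-04
  Equil       0.02602       0.229  8.0379e-04
  solve Keq expr → x = 5.3934e-05; check Q = 6.7530e-06
Then change container volume by factor 2 (V_new/V_old).
Step 3:
                    L           G           J
  Initial     0.01301      0.1145  4.0189e-04
  Change  -1.0050e-04  3.3500e-05  1.0050e-04
  Equil       0.01291      0.1145  5.0239e-04
  solve Keq expr → x = 3.3500e-05; check Q = 6.7530e-06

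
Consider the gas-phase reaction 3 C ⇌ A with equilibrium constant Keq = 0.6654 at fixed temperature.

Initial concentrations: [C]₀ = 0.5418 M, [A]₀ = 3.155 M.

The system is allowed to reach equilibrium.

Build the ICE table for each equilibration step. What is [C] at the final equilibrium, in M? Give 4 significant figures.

[C]_eq = 1.614 M

Q₀ = 19.84 vs Keq = 0.6654 ⇒ Q>K, reverse
Step 1:
                    C           A
  init         0.5418       3.155
  Δ             1.072     -0.3574
  eq            1.614       2.798
  solve Keq expr → x = -0.3574; check Q = 0.6654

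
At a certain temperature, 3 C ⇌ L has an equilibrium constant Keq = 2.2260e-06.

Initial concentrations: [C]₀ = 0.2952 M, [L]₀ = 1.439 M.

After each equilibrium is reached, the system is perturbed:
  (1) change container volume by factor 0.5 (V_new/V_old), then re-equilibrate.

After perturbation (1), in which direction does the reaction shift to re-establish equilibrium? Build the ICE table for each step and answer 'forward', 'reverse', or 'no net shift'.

Q₀ = 55.94 vs Keq = 2.2260e-06 ⇒ Q>K, reverse
Step 1:
                  C         L
  I          0.2952     1.439
  C           4.316    -1.439
  E           4.612 2.1831e-04
  solve Keq expr → x = -1.439; check Q = 2.2260e-06
Then change container volume by factor 0.5 (V_new/V_old).
Step 2:
                  C         L
  I           9.223 4.3661e-04
  C       -0.003923  0.001308
  E           9.219  0.001744
  solve Keq expr → x = 0.001308; check Q = 2.2260e-06

Direction: forward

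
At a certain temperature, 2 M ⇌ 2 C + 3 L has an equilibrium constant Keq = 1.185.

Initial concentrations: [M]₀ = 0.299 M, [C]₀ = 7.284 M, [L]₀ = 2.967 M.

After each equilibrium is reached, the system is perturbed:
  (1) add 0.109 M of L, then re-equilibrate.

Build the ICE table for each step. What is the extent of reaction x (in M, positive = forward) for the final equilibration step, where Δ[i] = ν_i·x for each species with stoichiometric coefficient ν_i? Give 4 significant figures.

x = -0.03131 M

Q₀ = 1.5501e+04 vs Keq = 1.185 ⇒ Q>K, reverse
Step 1:
                   M          C          L
  init         0.299      7.284      2.967
  Δ            1.633     -1.633      -2.45
  eq           1.932      5.651     0.5174
  solve Keq expr → x = -0.8165; check Q = 1.185
Then add 0.109 M of L.
Step 2:
                   M          C          L
  init         1.932      5.651     0.6264
  Δ          0.06262   -0.06262   -0.09394
  eq           1.995      5.588     0.5325
  solve Keq expr → x = -0.03131; check Q = 1.185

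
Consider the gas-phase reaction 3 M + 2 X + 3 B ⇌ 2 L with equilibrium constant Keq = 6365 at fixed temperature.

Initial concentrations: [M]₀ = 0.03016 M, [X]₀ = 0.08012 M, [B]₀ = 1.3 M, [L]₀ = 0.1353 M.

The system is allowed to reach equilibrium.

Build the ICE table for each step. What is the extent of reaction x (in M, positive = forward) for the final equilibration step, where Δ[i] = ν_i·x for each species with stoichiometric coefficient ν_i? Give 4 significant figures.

x = -0.006358 M

Q₀ = 4.7314e+04 vs Keq = 6365 ⇒ Q>K, reverse
Step 1:
                    M           X           B           L
  init        0.03016     0.08012         1.3      0.1353
  Δ           0.01907     0.01272     0.01907    -0.01272
  eq          0.04923     0.09284       1.319      0.1226
  solve Keq expr → x = -0.006358; check Q = 6365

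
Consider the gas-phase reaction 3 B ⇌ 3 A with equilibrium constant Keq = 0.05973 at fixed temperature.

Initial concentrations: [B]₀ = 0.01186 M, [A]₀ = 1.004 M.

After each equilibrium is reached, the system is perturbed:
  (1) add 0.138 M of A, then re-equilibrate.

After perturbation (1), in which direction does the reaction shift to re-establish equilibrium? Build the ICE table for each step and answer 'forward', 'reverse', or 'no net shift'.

Q₀ = 6.0666e+05 vs Keq = 0.05973 ⇒ Q>K, reverse
Step 1:
                   B          A
  Initial    0.01186      1.004
  Change      0.7185    -0.7185
  Equil       0.7304     0.2855
  solve Keq expr → x = -0.2395; check Q = 0.05973
Then add 0.138 M of A.
Step 2:
                   B          A
  Initial     0.7304     0.4235
  Change     0.09922   -0.09922
  Equil       0.8296     0.3243
  solve Keq expr → x = -0.03307; check Q = 0.05973

Direction: reverse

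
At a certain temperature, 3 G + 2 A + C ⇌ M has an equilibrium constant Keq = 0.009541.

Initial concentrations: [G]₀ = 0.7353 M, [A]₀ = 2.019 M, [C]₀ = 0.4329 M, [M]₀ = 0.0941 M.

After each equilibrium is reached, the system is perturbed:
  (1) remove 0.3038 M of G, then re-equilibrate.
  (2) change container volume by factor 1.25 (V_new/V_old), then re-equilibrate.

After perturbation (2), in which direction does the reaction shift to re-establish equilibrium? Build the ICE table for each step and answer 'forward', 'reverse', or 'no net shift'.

Direction: reverse

Q₀ = 0.1341 vs Keq = 0.009541 ⇒ Q>K, reverse
Step 1:
                   G          A          C          M
  init        0.7353      2.019     0.4329     0.0941
  Δ           0.2224     0.1483    0.07414   -0.07414
  eq          0.9577      2.167      0.507    0.01996
  solve Keq expr → x = -0.07414; check Q = 0.009541
Then remove 0.3038 M of G.
Step 2:
                   G          A          C          M
  init        0.6539      2.167      0.507    0.01996
  Δ           0.0364    0.02427    0.01213   -0.01213
  eq          0.6903      2.192     0.5192   0.007826
  solve Keq expr → x = -0.01213; check Q = 0.009541
Then change container volume by factor 1.25 (V_new/V_old).
Step 3:
                   G          A          C          M
  init        0.5523      1.753     0.4153   0.006261
  Δ          0.01209    0.00806    0.00403   -0.00403
  eq          0.5643      1.761     0.4194   0.002231
  solve Keq expr → x = -0.00403; check Q = 0.009541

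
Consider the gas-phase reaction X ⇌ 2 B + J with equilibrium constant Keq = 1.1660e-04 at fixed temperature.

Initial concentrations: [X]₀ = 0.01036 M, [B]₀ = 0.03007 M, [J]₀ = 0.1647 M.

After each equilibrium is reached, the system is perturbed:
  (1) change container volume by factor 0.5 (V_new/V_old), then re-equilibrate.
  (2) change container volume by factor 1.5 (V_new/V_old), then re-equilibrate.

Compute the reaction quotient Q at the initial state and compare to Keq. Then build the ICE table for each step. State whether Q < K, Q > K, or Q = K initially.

Q₀ = 0.01437 vs Keq = 1.1660e-04 ⇒ Q>K, reverse
Step 1:
                   X          B          J
  init       0.01036    0.03007     0.1647
  Δ          0.01292   -0.02584   -0.01292
  eq         0.02328   0.004229     0.1518
  solve Keq expr → x = -0.01292; check Q = 1.1660e-04
Then change container volume by factor 0.5 (V_new/V_old).
Step 2:
                   X          B          J
  init       0.04656   0.008458     0.3036
  Δ         0.002061  -0.004122  -0.002061
  eq         0.04862   0.004336     0.3015
  solve Keq expr → x = -0.002061; check Q = 1.1660e-04
Then change container volume by factor 1.5 (V_new/V_old).
Step 3:
                   X          B          J
  init       0.03241   0.002891      0.201
  Δ       -6.9563e-04   0.001391 6.9563e-04
  eq         0.03172   0.004282     0.2017
  solve Keq expr → x = 6.9563e-04; check Q = 1.1660e-04

Q₀ = 0.01437; Q > K (proceeds reverse)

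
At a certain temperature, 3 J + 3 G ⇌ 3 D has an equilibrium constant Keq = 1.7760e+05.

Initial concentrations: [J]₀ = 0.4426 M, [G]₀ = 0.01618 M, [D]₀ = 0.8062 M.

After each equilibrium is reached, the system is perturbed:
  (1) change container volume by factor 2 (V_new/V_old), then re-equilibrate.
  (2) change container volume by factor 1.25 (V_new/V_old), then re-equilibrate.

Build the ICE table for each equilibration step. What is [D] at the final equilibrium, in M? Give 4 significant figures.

[D]_eq = 0.3018 M

Q₀ = 1.4268e+06 vs Keq = 1.7760e+05 ⇒ Q>K, reverse
Step 1:
                   J          G          D
  init        0.4426    0.01618     0.8062
  Δ          0.01462    0.01462   -0.01462
  eq          0.4572     0.0308     0.7916
  solve Keq expr → x = -0.004873; check Q = 1.7760e+05
Then change container volume by factor 2 (V_new/V_old).
Step 2:
                   J          G          D
  init        0.2286     0.0154     0.3958
  Δ          0.01282    0.01282   -0.01282
  eq          0.2414    0.02822      0.383
  solve Keq expr → x = -0.004273; check Q = 1.7760e+05
Then change container volume by factor 1.25 (V_new/V_old).
Step 3:
                   J          G          D
  init        0.1931    0.02258     0.3064
  Δ         0.004579   0.004579  -0.004579
  eq          0.1977    0.02715     0.3018
  solve Keq expr → x = -0.001526; check Q = 1.7760e+05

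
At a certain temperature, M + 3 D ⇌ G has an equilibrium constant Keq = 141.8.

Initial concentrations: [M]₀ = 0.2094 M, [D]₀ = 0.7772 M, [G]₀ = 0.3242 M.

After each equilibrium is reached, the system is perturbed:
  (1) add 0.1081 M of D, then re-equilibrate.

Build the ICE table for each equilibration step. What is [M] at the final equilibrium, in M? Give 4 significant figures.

Q₀ = 3.298 vs Keq = 141.8 ⇒ Q<K, forward
Step 1:
                   M          D          G
  I           0.2094     0.7772     0.3242
  C          -0.1392    -0.4175     0.1392
  E          0.07023     0.3597     0.4634
  solve Keq expr → x = 0.1392; check Q = 141.8
Then add 0.1081 M of D.
Step 2:
                   M          D          G
  I          0.07023     0.4678     0.4634
  C         -0.01998   -0.05994    0.01998
  E          0.05025     0.4078     0.4834
  solve Keq expr → x = 0.01998; check Q = 141.8

[M]_eq = 0.05025 M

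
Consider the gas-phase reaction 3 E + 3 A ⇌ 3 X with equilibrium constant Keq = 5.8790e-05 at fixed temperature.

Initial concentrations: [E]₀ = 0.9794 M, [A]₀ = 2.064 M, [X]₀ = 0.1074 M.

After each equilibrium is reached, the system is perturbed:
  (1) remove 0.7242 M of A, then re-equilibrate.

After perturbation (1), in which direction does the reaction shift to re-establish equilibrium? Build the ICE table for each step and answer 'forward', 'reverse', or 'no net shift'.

Direction: reverse

Q₀ = 1.4997e-04 vs Keq = 5.8790e-05 ⇒ Q>K, reverse
Step 1:
                    E           A           X
  Initial      0.9794       2.064      0.1074
  Change      0.02573     0.02573    -0.02573
  Equil         1.005        2.09     0.08167
  solve Keq expr → x = -0.008576; check Q = 5.8790e-05
Then remove 0.7242 M of A.
Step 2:
                    E           A           X
  Initial       1.005       1.366     0.08167
  Change      0.02589     0.02589    -0.02589
  Equil         1.031       1.391     0.05578
  solve Keq expr → x = -0.00863; check Q = 5.8790e-05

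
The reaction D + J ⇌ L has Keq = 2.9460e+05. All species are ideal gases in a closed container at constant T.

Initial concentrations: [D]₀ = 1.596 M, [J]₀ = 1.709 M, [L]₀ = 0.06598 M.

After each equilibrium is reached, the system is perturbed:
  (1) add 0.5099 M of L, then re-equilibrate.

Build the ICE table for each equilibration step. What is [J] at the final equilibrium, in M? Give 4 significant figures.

[J]_eq = 0.1131 M

Q₀ = 0.02419 vs Keq = 2.9460e+05 ⇒ Q<K, forward
Step 1:
                  D         J         L
  I           1.596     1.709   0.06598
  C          -1.596    -1.596     1.596
  E       4.9901e-05     0.113     1.662
  solve Keq expr → x = 1.596; check Q = 2.9460e+05
Then add 0.5099 M of L.
Step 2:
                  D         J         L
  I       4.9901e-05     0.113     2.172
  C       1.5301e-05 1.5301e-05 -1.5301e-05
  E       6.5202e-05    0.1131     2.172
  solve Keq expr → x = -1.5301e-05; check Q = 2.9460e+05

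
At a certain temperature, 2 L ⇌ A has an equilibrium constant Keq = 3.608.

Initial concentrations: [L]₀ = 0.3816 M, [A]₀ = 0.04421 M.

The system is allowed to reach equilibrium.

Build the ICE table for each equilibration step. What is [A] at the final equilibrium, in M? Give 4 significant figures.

[A]_eq = 0.1374 M

Q₀ = 0.3036 vs Keq = 3.608 ⇒ Q<K, forward
Step 1:
                   L          A
  I           0.3816    0.04421
  C          -0.1864    0.09322
  E           0.1952     0.1374
  solve Keq expr → x = 0.09322; check Q = 3.608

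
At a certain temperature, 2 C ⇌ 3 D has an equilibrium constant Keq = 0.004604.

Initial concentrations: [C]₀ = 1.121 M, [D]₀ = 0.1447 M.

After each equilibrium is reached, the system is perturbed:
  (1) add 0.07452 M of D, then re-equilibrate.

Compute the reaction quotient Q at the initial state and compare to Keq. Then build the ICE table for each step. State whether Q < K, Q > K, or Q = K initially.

Q₀ = 0.002411; Q < K (proceeds forward)

Q₀ = 0.002411 vs Keq = 0.004604 ⇒ Q<K, forward
Step 1:
                    C           D
  init          1.121      0.1447
  Δ          -0.02167      0.0325
  eq            1.099      0.1772
  solve Keq expr → x = 0.01083; check Q = 0.004604
Then add 0.07452 M of D.
Step 2:
                    C           D
  init          1.099      0.2517
  Δ           0.04638    -0.06957
  eq            1.146      0.1821
  solve Keq expr → x = -0.02319; check Q = 0.004604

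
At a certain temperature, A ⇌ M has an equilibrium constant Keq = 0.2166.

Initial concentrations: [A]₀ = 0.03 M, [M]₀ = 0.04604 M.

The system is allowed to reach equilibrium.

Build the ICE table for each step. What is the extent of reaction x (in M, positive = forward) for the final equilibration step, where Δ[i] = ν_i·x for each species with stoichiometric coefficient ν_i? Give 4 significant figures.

x = -0.0325 M

Q₀ = 1.535 vs Keq = 0.2166 ⇒ Q>K, reverse
Step 1:
                  A         M
  I            0.03   0.04604
  C          0.0325   -0.0325
  E          0.0625   0.01354
  solve Keq expr → x = -0.0325; check Q = 0.2166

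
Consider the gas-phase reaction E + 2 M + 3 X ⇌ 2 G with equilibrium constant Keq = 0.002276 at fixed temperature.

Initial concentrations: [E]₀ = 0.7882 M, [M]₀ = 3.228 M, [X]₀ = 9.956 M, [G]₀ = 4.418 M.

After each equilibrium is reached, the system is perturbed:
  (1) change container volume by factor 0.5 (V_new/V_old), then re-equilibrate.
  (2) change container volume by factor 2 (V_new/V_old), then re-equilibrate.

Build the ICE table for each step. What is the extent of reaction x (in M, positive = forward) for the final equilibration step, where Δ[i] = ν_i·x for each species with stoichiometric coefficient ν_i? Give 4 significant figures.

x = -0.523 M

Q₀ = 0.002408 vs Keq = 0.002276 ⇒ Q>K, reverse
Step 1:
                  E         M         X         G
  I          0.7882     3.228     9.956     4.418
  C         0.01312   0.02624   0.03937  -0.02624
  E          0.8013     3.254     9.995     4.392
  solve Keq expr → x = -0.01312; check Q = 0.002276
Then change container volume by factor 0.5 (V_new/V_old).
Step 2:
                  E         M         X         G
  I           1.603     6.508     19.99     8.784
  C          -1.046    -2.092    -3.138     2.092
  E          0.5566     4.416     16.85     10.88
  solve Keq expr → x = 1.046; check Q = 0.002276
Then change container volume by factor 2 (V_new/V_old).
Step 3:
                  E         M         X         G
  I          0.2783     2.208     8.426     5.438
  C           0.523     1.046     1.569    -1.046
  E          0.8013     3.254     9.995     4.392
  solve Keq expr → x = -0.523; check Q = 0.002276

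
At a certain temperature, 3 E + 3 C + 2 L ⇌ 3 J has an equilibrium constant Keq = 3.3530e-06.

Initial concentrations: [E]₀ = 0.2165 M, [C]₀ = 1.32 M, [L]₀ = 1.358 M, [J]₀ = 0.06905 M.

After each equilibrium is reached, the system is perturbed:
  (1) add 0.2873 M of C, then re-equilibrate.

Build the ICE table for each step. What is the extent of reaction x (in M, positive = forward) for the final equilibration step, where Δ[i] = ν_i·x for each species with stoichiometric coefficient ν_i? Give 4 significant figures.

x = 4.8030e-04 M

Q₀ = 0.007649 vs Keq = 3.3530e-06 ⇒ Q>K, reverse
Step 1:
                    E           C           L           J
  init         0.2165        1.32       1.358     0.06905
  Δ           0.06185     0.06185     0.04123    -0.06185
  eq           0.2783       1.382       1.399    0.007202
  solve Keq expr → x = -0.02062; check Q = 3.3530e-06
Then add 0.2873 M of C.
Step 2:
                    E           C           L           J
  init         0.2783       1.669       1.399    0.007202
  Δ         -0.001441   -0.001441 -9.6060e-04    0.001441
  eq           0.2769       1.668       1.398    0.008643
  solve Keq expr → x = 4.8030e-04; check Q = 3.3530e-06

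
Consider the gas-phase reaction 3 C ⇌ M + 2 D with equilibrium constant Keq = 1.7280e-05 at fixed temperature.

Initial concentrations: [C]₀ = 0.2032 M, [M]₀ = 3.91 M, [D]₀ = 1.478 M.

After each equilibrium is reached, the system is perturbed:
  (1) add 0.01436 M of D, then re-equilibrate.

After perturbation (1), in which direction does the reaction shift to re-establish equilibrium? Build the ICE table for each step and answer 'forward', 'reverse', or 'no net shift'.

Direction: reverse

Q₀ = 1018 vs Keq = 1.7280e-05 ⇒ Q>K, reverse
Step 1:
                   C          M          D
  init        0.2032       3.91      1.478
  Δ            2.204    -0.7346     -1.469
  eq           2.407      3.175   0.008712
  solve Keq expr → x = -0.7346; check Q = 1.7280e-05
Then add 0.01436 M of D.
Step 2:
                   C          M          D
  init         2.407      3.175    0.02307
  Δ          0.02135  -0.007117   -0.01423
  eq           2.428      3.168   0.008838
  solve Keq expr → x = -0.007117; check Q = 1.7280e-05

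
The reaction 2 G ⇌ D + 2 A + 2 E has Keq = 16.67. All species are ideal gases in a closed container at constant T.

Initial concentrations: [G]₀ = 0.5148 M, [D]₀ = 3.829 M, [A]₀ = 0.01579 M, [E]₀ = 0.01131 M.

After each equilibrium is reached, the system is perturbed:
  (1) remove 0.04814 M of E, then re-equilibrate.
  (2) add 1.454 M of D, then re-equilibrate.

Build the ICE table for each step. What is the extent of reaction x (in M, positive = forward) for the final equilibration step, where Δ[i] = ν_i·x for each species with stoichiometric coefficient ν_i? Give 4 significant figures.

Q₀ = 4.6078e-07 vs Keq = 16.67 ⇒ Q<K, forward
Step 1:
                    G           D           A           E
  init         0.5148       3.829     0.01579     0.01131
  Δ           -0.4216      0.2108      0.4216      0.4216
  eq          0.09321        4.04      0.4374      0.4329
  solve Keq expr → x = 0.2108; check Q = 16.67
Then remove 0.04814 M of E.
Step 2:
                    G           D           A           E
  init        0.09321        4.04      0.4374      0.3848
  Δ         -0.007332    0.003666    0.007332    0.007332
  eq          0.08588       4.043      0.4447      0.3921
  solve Keq expr → x = 0.003666; check Q = 16.67
Then add 1.454 M of D.
Step 3:
                    G           D           A           E
  init        0.08588       5.497      0.4447      0.3921
  Δ          0.009637   -0.004819   -0.009637   -0.009637
  eq          0.09551       5.493      0.4351      0.3825
  solve Keq expr → x = -0.004819; check Q = 16.67

x = -0.004819 M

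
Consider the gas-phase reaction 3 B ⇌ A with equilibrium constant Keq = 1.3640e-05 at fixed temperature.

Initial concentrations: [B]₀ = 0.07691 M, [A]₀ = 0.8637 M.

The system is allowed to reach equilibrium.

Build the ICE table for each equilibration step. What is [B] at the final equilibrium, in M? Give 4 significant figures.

[B]_eq = 2.667 M

Q₀ = 1899 vs Keq = 1.3640e-05 ⇒ Q>K, reverse
Step 1:
                  B         A
  init      0.07691    0.8637
  Δ            2.59   -0.8634
  eq          2.667 2.5882e-04
  solve Keq expr → x = -0.8634; check Q = 1.3640e-05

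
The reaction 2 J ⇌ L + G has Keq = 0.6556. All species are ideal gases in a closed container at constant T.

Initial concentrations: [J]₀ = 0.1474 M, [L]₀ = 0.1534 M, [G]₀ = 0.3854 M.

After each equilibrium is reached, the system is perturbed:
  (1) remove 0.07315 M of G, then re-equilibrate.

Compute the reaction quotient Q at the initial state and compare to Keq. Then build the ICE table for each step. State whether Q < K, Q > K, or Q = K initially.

Q₀ = 2.721 vs Keq = 0.6556 ⇒ Q>K, reverse
Step 1:
                   J          L          G
  init        0.1474     0.1534     0.3854
  Δ          0.08991   -0.04495   -0.04495
  eq          0.2373     0.1084     0.3404
  solve Keq expr → x = -0.04495; check Q = 0.6556
Then remove 0.07315 M of G.
Step 2:
                   J          L          G
  init        0.2373     0.1084     0.2673
  Δ         -0.01611   0.008054   0.008054
  eq          0.2212     0.1165     0.2753
  solve Keq expr → x = 0.008054; check Q = 0.6556

Q₀ = 2.721; Q > K (proceeds reverse)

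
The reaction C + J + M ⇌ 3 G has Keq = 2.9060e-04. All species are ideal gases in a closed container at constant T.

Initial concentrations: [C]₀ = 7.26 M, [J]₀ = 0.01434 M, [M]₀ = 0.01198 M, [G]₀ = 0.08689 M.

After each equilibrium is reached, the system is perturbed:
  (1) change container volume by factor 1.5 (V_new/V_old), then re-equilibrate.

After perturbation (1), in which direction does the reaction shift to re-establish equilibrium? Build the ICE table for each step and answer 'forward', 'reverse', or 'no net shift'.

Direction: no net shift

Q₀ = 0.526 vs Keq = 2.9060e-04 ⇒ Q>K, reverse
Step 1:
                   C          J          M          G
  init          7.26    0.01434    0.01198    0.08689
  Δ          0.02418    0.02418    0.02418   -0.07255
  eq           7.284    0.03852    0.03616    0.01434
  solve Keq expr → x = -0.02418; check Q = 2.9060e-04
Then change container volume by factor 1.5 (V_new/V_old).
Step 2:
                   C          J          M          G
  init         4.856    0.02568    0.02411    0.00956
  Δ                0          0          0          0
  eq           4.856    0.02568    0.02411    0.00956
  solve Keq expr → x = 0; check Q = 2.9060e-04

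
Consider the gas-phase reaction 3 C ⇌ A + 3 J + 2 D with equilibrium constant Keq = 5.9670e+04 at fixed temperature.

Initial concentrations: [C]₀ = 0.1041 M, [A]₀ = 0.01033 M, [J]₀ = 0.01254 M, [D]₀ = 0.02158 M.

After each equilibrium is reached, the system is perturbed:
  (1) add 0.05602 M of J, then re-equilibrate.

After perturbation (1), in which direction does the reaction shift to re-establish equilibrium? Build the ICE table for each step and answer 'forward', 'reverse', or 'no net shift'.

Direction: reverse

Q₀ = 8.4090e-09 vs Keq = 5.9670e+04 ⇒ Q<K, forward
Step 1:
                   C          A          J          D
  init        0.1041    0.01033    0.01254    0.02158
  Δ          -0.1039    0.03463     0.1039    0.06926
  eq      2.1408e-04    0.04496     0.1164    0.09084
  solve Keq expr → x = 0.03463; check Q = 5.9670e+04
Then add 0.05602 M of J.
Step 2:
                   C          A          J          D
  init    2.1408e-04    0.04496     0.1724    0.09084
  Δ       1.0258e-04 -3.4193e-05 -1.0258e-04 -6.8387e-05
  eq      3.1666e-04    0.04492     0.1723    0.09077
  solve Keq expr → x = -3.4193e-05; check Q = 5.9670e+04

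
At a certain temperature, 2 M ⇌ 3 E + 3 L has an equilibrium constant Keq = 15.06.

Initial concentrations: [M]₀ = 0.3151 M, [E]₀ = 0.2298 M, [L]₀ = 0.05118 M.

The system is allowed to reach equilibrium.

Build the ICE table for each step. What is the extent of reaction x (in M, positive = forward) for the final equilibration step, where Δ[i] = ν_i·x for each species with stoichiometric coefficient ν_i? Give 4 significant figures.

Q₀ = 1.6385e-05 vs Keq = 15.06 ⇒ Q<K, forward
Step 1:
                    M           E           L
  init         0.3151      0.2298     0.05118
  Δ           -0.2737      0.4105      0.4105
  eq          0.04142      0.6403      0.4617
  solve Keq expr → x = 0.1368; check Q = 15.06

x = 0.1368 M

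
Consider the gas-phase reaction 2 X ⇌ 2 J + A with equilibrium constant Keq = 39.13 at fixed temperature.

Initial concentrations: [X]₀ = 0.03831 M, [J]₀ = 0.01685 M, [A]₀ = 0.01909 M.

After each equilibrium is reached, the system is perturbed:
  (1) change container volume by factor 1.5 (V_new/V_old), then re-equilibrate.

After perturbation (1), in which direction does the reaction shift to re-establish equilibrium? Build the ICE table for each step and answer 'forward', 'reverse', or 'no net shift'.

Direction: forward

Q₀ = 0.003693 vs Keq = 39.13 ⇒ Q<K, forward
Step 1:
                    X           J           A
  Initial     0.03831     0.01685     0.01909
  Change     -0.03666     0.03666     0.01833
  Equil      0.001655     0.05351     0.03742
  solve Keq expr → x = 0.01833; check Q = 39.13
Then change container volume by factor 1.5 (V_new/V_old).
Step 2:
                    X           J           A
  Initial    0.001103     0.03567     0.02495
  Change  -1.9570e-04  1.9570e-04  9.7848e-05
  Equil    9.0734e-04     0.03587     0.02504
  solve Keq expr → x = 9.7848e-05; check Q = 39.13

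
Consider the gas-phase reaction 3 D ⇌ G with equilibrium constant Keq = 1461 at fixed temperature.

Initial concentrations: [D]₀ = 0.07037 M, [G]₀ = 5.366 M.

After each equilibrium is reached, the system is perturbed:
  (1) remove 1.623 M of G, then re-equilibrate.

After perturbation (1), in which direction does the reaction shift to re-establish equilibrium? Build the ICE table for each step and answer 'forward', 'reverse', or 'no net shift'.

Q₀ = 1.5399e+04 vs Keq = 1461 ⇒ Q>K, reverse
Step 1:
                   D          G
  I          0.07037      5.366
  C          0.08365   -0.02788
  E            0.154      5.338
  solve Keq expr → x = -0.02788; check Q = 1461
Then remove 1.623 M of G.
Step 2:
                   D          G
  I            0.154      3.715
  C         -0.01746   0.005819
  E           0.1366      3.721
  solve Keq expr → x = 0.005819; check Q = 1461

Direction: forward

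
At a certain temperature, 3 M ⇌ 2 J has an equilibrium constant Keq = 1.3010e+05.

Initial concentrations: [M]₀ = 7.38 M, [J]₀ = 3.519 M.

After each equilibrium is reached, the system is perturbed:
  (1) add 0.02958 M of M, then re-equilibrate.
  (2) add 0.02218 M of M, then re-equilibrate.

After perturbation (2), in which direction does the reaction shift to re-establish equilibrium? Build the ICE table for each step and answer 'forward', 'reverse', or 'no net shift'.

Direction: forward

Q₀ = 0.03081 vs Keq = 1.3010e+05 ⇒ Q<K, forward
Step 1:
                    M           J
  Initial        7.38       3.519
  Change       -7.299       4.866
  Equil       0.08145       8.385
  solve Keq expr → x = 2.433; check Q = 1.3010e+05
Then add 0.02958 M of M.
Step 2:
                    M           J
  Initial       0.111       8.385
  Change     -0.02945     0.01964
  Equil       0.08158       8.404
  solve Keq expr → x = 0.009818; check Q = 1.3010e+05
Then add 0.02218 M of M.
Step 3:
                    M           J
  Initial      0.1038       8.404
  Change     -0.02208     0.01472
  Equil       0.08167       8.419
  solve Keq expr → x = 0.007362; check Q = 1.3010e+05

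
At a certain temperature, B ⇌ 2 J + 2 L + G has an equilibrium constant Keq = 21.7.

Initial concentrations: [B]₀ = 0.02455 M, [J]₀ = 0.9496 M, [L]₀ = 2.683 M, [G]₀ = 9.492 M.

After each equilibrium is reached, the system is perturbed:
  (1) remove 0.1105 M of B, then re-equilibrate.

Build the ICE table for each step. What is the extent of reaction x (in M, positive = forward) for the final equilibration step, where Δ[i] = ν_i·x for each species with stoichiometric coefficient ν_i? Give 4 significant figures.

Q₀ = 2510 vs Keq = 21.7 ⇒ Q>K, reverse
Step 1:
                    B           J           L           G
  Initial     0.02455      0.9496       2.683       9.492
  Change       0.2769     -0.5539     -0.5539     -0.2769
  Equil        0.3015      0.3957       2.129       9.215
  solve Keq expr → x = -0.2769; check Q = 21.7
Then remove 0.1105 M of B.
Step 2:
                    B           J           L           G
  Initial       0.191      0.3957       2.129       9.215
  Change      0.02572    -0.05144    -0.05144    -0.02572
  Equil        0.2167      0.3443       2.078       9.189
  solve Keq expr → x = -0.02572; check Q = 21.7

x = -0.02572 M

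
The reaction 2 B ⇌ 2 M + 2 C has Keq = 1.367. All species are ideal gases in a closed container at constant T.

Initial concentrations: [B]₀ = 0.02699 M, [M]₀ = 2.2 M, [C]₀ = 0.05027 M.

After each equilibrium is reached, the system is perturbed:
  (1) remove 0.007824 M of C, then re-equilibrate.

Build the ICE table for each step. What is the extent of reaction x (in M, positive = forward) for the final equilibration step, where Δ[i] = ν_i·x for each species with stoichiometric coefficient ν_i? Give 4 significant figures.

Q₀ = 16.79 vs Keq = 1.367 ⇒ Q>K, reverse
Step 1:
                  B         M         C
  I         0.02699       2.2   0.05027
  C         0.02327  -0.02327  -0.02327
  E         0.05026     2.177     0.027
  solve Keq expr → x = -0.01164; check Q = 1.367
Then remove 0.007824 M of C.
Step 2:
                  B         M         C
  I         0.05026     2.177   0.01917
  C       -0.005053  0.005053  0.005053
  E         0.04521     2.182   0.02423
  solve Keq expr → x = 0.002527; check Q = 1.367

x = 0.002527 M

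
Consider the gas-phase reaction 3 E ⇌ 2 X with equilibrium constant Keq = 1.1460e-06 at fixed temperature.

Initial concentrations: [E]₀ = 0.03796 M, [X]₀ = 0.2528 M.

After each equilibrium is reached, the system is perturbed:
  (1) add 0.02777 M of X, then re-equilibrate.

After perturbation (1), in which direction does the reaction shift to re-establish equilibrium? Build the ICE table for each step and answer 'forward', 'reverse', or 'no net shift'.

Q₀ = 1168 vs Keq = 1.1460e-06 ⇒ Q>K, reverse
Step 1:
                   E          X
  Initial    0.03796     0.2528
  Change      0.3788    -0.2525
  Equil       0.4167 2.8799e-04
  solve Keq expr → x = -0.1263; check Q = 1.1460e-06
Then add 0.02777 M of X.
Step 2:
                   E          X
  Initial     0.4167    0.02806
  Change     0.04159   -0.02773
  Equil       0.4583 3.3216e-04
  solve Keq expr → x = -0.01386; check Q = 1.1460e-06

Direction: reverse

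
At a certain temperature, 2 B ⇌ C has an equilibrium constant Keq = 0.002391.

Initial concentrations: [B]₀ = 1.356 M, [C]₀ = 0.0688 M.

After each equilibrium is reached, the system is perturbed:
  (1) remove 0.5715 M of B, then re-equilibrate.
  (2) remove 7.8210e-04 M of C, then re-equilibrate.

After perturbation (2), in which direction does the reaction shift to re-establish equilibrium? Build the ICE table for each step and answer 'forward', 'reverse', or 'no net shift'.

Direction: forward

Q₀ = 0.03742 vs Keq = 0.002391 ⇒ Q>K, reverse
Step 1:
                    B           C
  Initial       1.356      0.0688
  Change       0.1271    -0.06354
  Equil         1.483    0.005259
  solve Keq expr → x = -0.06354; check Q = 0.002391
Then remove 0.5715 M of B.
Step 2:
                    B           C
  Initial      0.9116    0.005259
  Change     0.006488   -0.003244
  Equil        0.9181    0.002015
  solve Keq expr → x = -0.003244; check Q = 0.002391
Then remove 7.8210e-04 M of C.
Step 3:
                    B           C
  Initial      0.9181    0.001233
  Change    -0.001551  7.7530e-04
  Equil        0.9165    0.002008
  solve Keq expr → x = 7.7530e-04; check Q = 0.002391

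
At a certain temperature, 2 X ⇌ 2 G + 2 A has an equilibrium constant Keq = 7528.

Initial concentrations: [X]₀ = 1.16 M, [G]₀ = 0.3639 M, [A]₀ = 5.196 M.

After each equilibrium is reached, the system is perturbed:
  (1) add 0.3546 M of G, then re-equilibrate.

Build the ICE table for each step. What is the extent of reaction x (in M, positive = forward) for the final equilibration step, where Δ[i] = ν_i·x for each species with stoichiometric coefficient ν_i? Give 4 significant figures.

x = -0.0117 M

Q₀ = 2.657 vs Keq = 7528 ⇒ Q<K, forward
Step 1:
                  X         G         A
  init         1.16    0.3639     5.196
  Δ          -1.058     1.058     1.058
  eq         0.1025     1.421     6.254
  solve Keq expr → x = 0.5288; check Q = 7528
Then add 0.3546 M of G.
Step 2:
                  X         G         A
  init       0.1025     1.776     6.254
  Δ          0.0234   -0.0234   -0.0234
  eq         0.1259     1.753      6.23
  solve Keq expr → x = -0.0117; check Q = 7528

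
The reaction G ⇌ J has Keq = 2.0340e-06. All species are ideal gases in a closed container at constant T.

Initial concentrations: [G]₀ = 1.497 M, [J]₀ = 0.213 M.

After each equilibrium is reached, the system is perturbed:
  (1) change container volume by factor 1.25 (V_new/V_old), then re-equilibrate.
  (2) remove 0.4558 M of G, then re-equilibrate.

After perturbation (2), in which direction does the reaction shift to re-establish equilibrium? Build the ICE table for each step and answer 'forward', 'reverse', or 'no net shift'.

Q₀ = 0.1423 vs Keq = 2.0340e-06 ⇒ Q>K, reverse
Step 1:
                   G          J
  Initial      1.497      0.213
  Change       0.213     -0.213
  Equil         1.71 3.4781e-06
  solve Keq expr → x = -0.213; check Q = 2.0340e-06
Then change container volume by factor 1.25 (V_new/V_old).
Step 2:
                   G          J
  Initial      1.368 2.7825e-06
  Change           0          0
  Equil        1.368 2.7825e-06
  solve Keq expr → x = 0; check Q = 2.0340e-06
Then remove 0.4558 M of G.
Step 3:
                   G          J
  Initial     0.9122 2.7825e-06
  Change  9.2710e-07 -9.2710e-07
  Equil       0.9122 1.8554e-06
  solve Keq expr → x = -9.2710e-07; check Q = 2.0340e-06

Direction: reverse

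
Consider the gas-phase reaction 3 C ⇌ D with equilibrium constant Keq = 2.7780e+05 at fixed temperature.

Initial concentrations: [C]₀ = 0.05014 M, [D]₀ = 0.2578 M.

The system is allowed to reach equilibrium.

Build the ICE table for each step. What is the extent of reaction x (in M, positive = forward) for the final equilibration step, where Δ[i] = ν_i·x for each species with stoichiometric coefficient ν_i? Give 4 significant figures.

Q₀ = 2045 vs Keq = 2.7780e+05 ⇒ Q<K, forward
Step 1:
                   C          D
  init       0.05014     0.2578
  Δ         -0.04022    0.01341
  eq         0.00992     0.2712
  solve Keq expr → x = 0.01341; check Q = 2.7780e+05

x = 0.01341 M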